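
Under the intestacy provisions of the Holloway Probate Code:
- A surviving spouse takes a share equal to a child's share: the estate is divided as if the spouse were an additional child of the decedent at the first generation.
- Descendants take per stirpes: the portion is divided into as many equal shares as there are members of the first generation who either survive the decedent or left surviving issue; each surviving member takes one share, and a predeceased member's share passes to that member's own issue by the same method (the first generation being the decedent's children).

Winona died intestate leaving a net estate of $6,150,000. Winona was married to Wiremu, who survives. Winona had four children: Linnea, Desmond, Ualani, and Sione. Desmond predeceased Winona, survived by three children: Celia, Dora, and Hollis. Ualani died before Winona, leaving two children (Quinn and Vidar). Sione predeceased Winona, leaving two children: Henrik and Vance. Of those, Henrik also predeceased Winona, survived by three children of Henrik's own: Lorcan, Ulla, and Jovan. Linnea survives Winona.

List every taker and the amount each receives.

The spouse counts as an additional share at the children's level, so there are 5 primary shares of $1,230,000. Wiremu takes one such share ($1,230,000).
The children's combined portion ($4,920,000) is divided into 4 shares of $1,230,000: Linnea takes $1,230,000; Desmond's $1,230,000 share passes to Desmond's issue; Ualani's $1,230,000 share passes to Ualani's issue; Sione's $1,230,000 share passes to Sione's issue.
Desmond's share ($1,230,000) is divided into 3 shares of $410,000: Celia, Dora, and Hollis each take $410,000.
Ualani's share ($1,230,000) is divided into 2 shares of $615,000: Quinn and Vidar each take $615,000.
Sione's share ($1,230,000) is divided into 2 shares of $615,000: Vance takes $615,000; Henrik's $615,000 share passes to Henrik's issue.
Henrik's share ($615,000) is divided into 3 shares of $205,000: Lorcan, Ulla, and Jovan each take $205,000.

Wiremu: $1,230,000; Linnea: $1,230,000; Celia: $410,000; Dora: $410,000; Hollis: $410,000; Quinn: $615,000; Vidar: $615,000; Lorcan: $205,000; Ulla: $205,000; Jovan: $205,000; Vance: $615,000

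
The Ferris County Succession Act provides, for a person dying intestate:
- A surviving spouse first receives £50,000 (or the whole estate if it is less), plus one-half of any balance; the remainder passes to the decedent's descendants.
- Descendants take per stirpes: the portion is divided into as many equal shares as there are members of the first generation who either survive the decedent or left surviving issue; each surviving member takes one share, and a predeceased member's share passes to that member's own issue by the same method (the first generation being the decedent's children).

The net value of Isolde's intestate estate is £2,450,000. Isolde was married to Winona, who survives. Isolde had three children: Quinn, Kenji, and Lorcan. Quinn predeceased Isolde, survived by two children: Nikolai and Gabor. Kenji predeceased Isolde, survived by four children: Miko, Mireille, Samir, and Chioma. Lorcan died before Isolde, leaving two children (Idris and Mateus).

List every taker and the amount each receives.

Winona: £1,250,000; Nikolai: £200,000; Gabor: £200,000; Miko: £100,000; Mireille: £100,000; Samir: £100,000; Chioma: £100,000; Idris: £200,000; Mateus: £200,000

Winona first takes £50,000, leaving a balance of £2,400,000. Winona then takes one-half of the balance (£1,200,000), for a total of £1,250,000. The remaining £1,200,000 passes to the descendants.
The descendants' portion (£1,200,000) is divided into 3 shares of £400,000: Quinn's £400,000 share passes to Quinn's issue; Kenji's £400,000 share passes to Kenji's issue; Lorcan's £400,000 share passes to Lorcan's issue.
Quinn's share (£400,000) is divided into 2 shares of £200,000: Nikolai and Gabor each take £200,000.
Kenji's share (£400,000) is divided into 4 shares of £100,000: Miko, Mireille, Samir, and Chioma each take £100,000.
Lorcan's share (£400,000) is divided into 2 shares of £200,000: Idris and Mateus each take £200,000.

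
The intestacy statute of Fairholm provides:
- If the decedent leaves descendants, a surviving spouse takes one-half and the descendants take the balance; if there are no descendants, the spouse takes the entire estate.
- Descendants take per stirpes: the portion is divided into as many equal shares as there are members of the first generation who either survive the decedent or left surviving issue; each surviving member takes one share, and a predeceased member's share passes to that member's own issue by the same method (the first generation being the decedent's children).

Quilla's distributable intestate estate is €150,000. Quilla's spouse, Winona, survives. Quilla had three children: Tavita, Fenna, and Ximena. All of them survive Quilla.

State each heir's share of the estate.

Winona takes one-half of €150,000 = €75,000. The remaining €75,000 passes to the descendants.
The descendants' portion (€75,000) is divided into 3 shares of €25,000: Tavita, Fenna, and Ximena each take €25,000.

Winona: €75,000; Tavita: €25,000; Fenna: €25,000; Ximena: €25,000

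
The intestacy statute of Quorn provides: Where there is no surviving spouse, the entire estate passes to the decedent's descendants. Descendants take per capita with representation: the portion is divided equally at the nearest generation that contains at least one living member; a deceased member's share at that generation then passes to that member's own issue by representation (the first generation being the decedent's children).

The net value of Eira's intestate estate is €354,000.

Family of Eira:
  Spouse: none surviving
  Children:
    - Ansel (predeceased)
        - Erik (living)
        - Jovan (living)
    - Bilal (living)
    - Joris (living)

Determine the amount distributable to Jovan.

Jovan receives €59,000.

The entire €354,000 passes to the descendants.
That amount (€354,000) is divided into 3 shares of €118,000: Bilal and Joris each take €118,000; Ansel's €118,000 share passes to Ansel's issue.
Ansel's share (€118,000) is divided into 2 shares of €59,000: Erik and Jovan each take €59,000.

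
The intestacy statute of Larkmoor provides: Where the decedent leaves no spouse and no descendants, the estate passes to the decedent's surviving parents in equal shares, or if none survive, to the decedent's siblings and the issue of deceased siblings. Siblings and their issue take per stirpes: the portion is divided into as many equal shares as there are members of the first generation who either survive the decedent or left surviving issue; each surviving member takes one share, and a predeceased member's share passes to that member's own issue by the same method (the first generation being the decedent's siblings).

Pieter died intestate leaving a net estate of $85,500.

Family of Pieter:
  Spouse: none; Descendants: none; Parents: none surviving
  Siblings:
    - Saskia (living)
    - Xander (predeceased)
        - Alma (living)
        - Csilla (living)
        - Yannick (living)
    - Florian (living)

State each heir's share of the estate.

The entire $85,500 passes to the siblings and their issue.
That amount ($85,500) is divided into 3 shares of $28,500: Saskia and Florian each take $28,500; Xander's $28,500 share passes to Xander's issue.
Xander's share ($28,500) is divided into 3 shares of $9,500: Alma, Csilla, and Yannick each take $9,500.

Saskia: $28,500; Alma: $9,500; Csilla: $9,500; Yannick: $9,500; Florian: $28,500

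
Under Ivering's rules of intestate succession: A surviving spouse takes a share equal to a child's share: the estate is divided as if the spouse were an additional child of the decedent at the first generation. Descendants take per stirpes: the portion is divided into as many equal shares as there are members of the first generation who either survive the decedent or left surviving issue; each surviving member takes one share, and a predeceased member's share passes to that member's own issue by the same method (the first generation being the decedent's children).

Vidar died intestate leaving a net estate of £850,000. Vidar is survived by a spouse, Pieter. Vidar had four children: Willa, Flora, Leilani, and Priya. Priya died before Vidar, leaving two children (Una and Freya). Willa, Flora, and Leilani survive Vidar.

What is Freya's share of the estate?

Freya receives £85,000.

The spouse counts as an additional share at the children's level, so there are 5 primary shares of £170,000. Pieter takes one such share (£170,000).
The children's combined portion (£680,000) is divided into 4 shares of £170,000: Willa, Flora, and Leilani each take £170,000; Priya's £170,000 share passes to Priya's issue.
Priya's share (£170,000) is divided into 2 shares of £85,000: Una and Freya each take £85,000.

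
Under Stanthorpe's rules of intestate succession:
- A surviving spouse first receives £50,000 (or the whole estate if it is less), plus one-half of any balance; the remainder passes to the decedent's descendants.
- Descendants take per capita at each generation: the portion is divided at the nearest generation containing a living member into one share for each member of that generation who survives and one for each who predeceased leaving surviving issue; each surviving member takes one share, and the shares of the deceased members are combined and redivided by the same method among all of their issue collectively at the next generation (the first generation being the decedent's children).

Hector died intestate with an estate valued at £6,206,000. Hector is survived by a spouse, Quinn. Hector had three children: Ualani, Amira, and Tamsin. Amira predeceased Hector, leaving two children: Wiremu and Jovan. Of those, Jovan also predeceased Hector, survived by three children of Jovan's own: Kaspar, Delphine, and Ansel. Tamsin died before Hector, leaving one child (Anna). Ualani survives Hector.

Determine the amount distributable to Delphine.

Quinn first takes £50,000, leaving a balance of £6,156,000. Quinn then takes one-half of the balance (£3,078,000), for a total of £3,128,000. The remaining £3,078,000 passes to the descendants.
The descendants' portion (£3,078,000) is divided at the children's generation into 3 shares of £1,026,000. Ualani takes £1,026,000. The 2 shares of the deceased (Amira and Tamsin) are combined into a pool of £2,052,000.
That pool (£2,052,000) is divided at the grandchildren's generation into 3 shares of £684,000. Wiremu and Anna each take £684,000. The remaining share for the deceased Jovan (£684,000) is carried to the next generation.
That pool (£684,000) is divided at the great-grandchildren's generation equally among Kaspar, Delphine, and Ansel: £228,000 each.

Delphine receives £228,000.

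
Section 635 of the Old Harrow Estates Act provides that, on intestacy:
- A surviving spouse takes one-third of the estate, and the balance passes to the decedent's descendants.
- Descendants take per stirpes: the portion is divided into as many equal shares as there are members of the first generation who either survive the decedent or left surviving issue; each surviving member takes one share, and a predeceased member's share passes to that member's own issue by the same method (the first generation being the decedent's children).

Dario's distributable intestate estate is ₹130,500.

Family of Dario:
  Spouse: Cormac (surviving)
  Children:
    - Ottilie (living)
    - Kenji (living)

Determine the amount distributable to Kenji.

Kenji receives ₹43,500.

Cormac takes one-third of ₹130,500 = ₹43,500. The remaining ₹87,000 passes to the descendants.
The descendants' portion (₹87,000) is divided into 2 shares of ₹43,500: Ottilie and Kenji each take ₹43,500.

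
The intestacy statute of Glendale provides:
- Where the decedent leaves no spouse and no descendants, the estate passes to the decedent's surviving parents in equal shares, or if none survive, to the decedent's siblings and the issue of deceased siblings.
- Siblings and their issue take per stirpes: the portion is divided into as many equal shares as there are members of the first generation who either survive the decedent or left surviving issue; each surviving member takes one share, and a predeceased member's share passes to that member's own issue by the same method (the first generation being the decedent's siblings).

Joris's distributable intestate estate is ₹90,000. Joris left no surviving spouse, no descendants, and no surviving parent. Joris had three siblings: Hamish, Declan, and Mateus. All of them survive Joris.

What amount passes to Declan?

Declan receives ₹30,000.

The entire ₹90,000 passes to the siblings and their issue.
That amount (₹90,000) is divided into 3 shares of ₹30,000: Hamish, Declan, and Mateus each take ₹30,000.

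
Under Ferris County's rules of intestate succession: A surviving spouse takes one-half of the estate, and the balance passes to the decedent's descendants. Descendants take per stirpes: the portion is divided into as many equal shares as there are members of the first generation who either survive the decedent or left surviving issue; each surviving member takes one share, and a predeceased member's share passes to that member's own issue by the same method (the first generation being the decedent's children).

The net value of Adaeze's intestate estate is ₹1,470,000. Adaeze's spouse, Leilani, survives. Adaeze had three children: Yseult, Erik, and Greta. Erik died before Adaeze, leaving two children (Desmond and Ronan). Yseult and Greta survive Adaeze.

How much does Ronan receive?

Leilani takes one-half of ₹1,470,000 = ₹735,000. The remaining ₹735,000 passes to the descendants.
The descendants' portion (₹735,000) is divided into 3 shares of ₹245,000: Yseult and Greta each take ₹245,000; Erik's ₹245,000 share passes to Erik's issue.
Erik's share (₹245,000) is divided into 2 shares of ₹122,500: Desmond and Ronan each take ₹122,500.

Ronan receives ₹122,500.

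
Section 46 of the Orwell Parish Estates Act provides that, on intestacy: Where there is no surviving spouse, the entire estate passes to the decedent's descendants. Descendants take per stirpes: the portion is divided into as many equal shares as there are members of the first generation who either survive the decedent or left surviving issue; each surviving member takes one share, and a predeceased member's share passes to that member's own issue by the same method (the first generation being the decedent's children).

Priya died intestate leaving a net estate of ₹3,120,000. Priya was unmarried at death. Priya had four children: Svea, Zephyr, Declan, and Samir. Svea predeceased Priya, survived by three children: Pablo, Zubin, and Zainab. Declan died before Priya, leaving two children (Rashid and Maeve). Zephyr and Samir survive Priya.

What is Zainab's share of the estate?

Zainab receives ₹260,000.

The entire ₹3,120,000 passes to the descendants.
That amount (₹3,120,000) is divided into 4 shares of ₹780,000: Zephyr and Samir each take ₹780,000; Svea's ₹780,000 share passes to Svea's issue; Declan's ₹780,000 share passes to Declan's issue.
Svea's share (₹780,000) is divided into 3 shares of ₹260,000: Pablo, Zubin, and Zainab each take ₹260,000.
Declan's share (₹780,000) is divided into 2 shares of ₹390,000: Rashid and Maeve each take ₹390,000.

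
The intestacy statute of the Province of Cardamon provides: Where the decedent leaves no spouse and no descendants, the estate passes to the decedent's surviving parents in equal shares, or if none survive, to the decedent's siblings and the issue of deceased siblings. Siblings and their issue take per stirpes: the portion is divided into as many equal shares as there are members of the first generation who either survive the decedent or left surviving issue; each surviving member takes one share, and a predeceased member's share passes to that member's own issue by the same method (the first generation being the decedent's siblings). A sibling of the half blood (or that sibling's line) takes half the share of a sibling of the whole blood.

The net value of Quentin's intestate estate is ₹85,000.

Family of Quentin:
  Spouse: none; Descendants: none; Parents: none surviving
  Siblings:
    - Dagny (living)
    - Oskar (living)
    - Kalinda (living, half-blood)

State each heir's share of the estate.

The entire ₹85,000 passes to the siblings and their issue.
Counting each half-blood sibling's line as half a unit, there are 5/2 units in ₹85,000, so one unit is ₹34,000. Whole-blood lines (Dagny and Oskar) take ₹34,000 each; half-blood lines (Kalinda) take ₹17,000 each.

Dagny: ₹34,000; Oskar: ₹34,000; Kalinda: ₹17,000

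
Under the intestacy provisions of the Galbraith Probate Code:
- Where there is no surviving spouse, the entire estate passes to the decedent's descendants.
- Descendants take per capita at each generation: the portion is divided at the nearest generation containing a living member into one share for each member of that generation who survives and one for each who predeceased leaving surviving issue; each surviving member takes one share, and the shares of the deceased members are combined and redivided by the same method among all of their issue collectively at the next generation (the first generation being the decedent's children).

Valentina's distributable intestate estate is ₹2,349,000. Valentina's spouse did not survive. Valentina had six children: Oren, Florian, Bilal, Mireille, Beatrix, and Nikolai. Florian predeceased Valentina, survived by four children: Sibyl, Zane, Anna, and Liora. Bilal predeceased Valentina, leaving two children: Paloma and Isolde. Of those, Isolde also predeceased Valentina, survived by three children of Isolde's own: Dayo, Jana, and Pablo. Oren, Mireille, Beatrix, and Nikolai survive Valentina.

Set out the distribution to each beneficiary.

The entire ₹2,349,000 passes to the descendants.
That amount (₹2,349,000) is divided at the children's generation into 6 shares of ₹391,500. Oren, Mireille, Beatrix, and Nikolai each take ₹391,500. The 2 shares of the deceased (Florian and Bilal) are combined into a pool of ₹783,000.
That pool (₹783,000) is divided at the grandchildren's generation into 6 shares of ₹130,500. Sibyl, Zane, Anna, Liora, and Paloma each take ₹130,500. The remaining share for the deceased Isolde (₹130,500) is carried to the next generation.
That pool (₹130,500) is divided at the great-grandchildren's generation equally among Dayo, Jana, and Pablo: ₹43,500 each.

Oren: ₹391,500; Sibyl: ₹130,500; Zane: ₹130,500; Anna: ₹130,500; Liora: ₹130,500; Paloma: ₹130,500; Dayo: ₹43,500; Jana: ₹43,500; Pablo: ₹43,500; Mireille: ₹391,500; Beatrix: ₹391,500; Nikolai: ₹391,500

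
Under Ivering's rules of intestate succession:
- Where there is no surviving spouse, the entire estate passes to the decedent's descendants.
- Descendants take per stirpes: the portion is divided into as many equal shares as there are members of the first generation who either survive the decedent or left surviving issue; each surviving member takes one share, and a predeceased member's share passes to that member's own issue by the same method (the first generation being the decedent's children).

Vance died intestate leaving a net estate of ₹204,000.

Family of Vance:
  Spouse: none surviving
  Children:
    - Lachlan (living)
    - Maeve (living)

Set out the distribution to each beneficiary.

Lachlan: ₹102,000; Maeve: ₹102,000

The entire ₹204,000 passes to the descendants.
That amount (₹204,000) is divided into 2 shares of ₹102,000: Lachlan and Maeve each take ₹102,000.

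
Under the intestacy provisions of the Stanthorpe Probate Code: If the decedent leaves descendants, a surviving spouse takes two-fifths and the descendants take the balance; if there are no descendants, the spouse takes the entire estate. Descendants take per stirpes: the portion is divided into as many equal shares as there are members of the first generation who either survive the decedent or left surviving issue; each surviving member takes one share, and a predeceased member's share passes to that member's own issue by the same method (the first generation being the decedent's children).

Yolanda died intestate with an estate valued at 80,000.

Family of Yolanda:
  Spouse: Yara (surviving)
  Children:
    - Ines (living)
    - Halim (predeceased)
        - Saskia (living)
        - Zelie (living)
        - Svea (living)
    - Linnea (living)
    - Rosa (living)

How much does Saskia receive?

Saskia receives 4,000.

Yara takes two-fifths of 80,000 = 32,000. The remaining 48,000 passes to the descendants.
The descendants' portion (48,000) is divided into 4 shares of 12,000: Ines, Linnea, and Rosa each take 12,000; Halim's 12,000 share passes to Halim's issue.
Halim's share (12,000) is divided into 3 shares of 4,000: Saskia, Zelie, and Svea each take 4,000.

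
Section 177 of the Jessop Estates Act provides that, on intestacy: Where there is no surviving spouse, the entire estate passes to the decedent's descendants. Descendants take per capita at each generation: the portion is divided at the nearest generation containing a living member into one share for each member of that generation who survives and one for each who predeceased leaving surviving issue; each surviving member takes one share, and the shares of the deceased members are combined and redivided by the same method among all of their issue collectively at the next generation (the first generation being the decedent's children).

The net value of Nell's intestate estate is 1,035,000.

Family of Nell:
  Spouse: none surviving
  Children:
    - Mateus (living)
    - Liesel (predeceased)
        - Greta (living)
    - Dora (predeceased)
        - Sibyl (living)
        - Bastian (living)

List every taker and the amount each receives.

Mateus: 345,000; Greta: 230,000; Sibyl: 230,000; Bastian: 230,000

The entire 1,035,000 passes to the descendants.
That amount (1,035,000) is divided at the children's generation into 3 shares of 345,000. Mateus takes 345,000. The 2 shares of the deceased (Liesel and Dora) are combined into a pool of 690,000.
That pool (690,000) is divided at the grandchildren's generation equally among Greta, Sibyl, and Bastian: 230,000 each.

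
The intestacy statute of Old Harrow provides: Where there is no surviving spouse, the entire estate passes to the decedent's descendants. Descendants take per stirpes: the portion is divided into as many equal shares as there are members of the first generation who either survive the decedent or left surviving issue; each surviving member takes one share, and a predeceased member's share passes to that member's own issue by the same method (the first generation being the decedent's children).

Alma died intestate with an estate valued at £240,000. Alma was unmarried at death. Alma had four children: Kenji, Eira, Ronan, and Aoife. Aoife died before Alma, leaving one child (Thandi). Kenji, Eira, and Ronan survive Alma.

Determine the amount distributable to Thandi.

Thandi receives £60,000.

The entire £240,000 passes to the descendants.
That amount (£240,000) is divided into 4 shares of £60,000: Kenji, Eira, and Ronan each take £60,000; Aoife's £60,000 share passes to Aoife's issue.
Aoife's share (£60,000) passes entirely to Thandi.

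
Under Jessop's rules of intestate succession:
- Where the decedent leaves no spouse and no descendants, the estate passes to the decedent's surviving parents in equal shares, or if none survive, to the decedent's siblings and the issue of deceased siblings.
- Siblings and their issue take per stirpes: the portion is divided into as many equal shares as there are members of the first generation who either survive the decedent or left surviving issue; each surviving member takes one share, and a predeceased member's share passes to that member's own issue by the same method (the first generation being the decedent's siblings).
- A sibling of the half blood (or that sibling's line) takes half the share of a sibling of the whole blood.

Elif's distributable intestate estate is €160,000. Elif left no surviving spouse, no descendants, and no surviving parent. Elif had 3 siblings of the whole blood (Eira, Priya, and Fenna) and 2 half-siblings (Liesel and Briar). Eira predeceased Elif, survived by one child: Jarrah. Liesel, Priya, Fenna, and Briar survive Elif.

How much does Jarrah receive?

The entire €160,000 passes to the siblings and their issue.
Counting each half-blood sibling's line as half a unit, there are 4 units in €160,000, so one unit is €40,000. Whole-blood lines (Eira, Priya, and Fenna) take €40,000 each; half-blood lines (Liesel and Briar) take €20,000 each.
Eira's share (€40,000) passes entirely to Jarrah.

Jarrah receives €40,000.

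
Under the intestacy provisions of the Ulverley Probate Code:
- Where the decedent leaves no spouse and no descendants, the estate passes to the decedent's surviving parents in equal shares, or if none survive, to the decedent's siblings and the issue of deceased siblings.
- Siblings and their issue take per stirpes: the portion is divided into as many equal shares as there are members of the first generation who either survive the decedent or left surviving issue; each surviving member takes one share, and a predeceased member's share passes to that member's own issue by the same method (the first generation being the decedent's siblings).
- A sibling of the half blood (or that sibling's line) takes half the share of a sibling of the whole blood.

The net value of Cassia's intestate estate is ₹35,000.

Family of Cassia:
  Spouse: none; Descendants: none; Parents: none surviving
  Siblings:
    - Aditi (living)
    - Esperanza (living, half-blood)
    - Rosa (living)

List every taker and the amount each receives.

The entire ₹35,000 passes to the siblings and their issue.
Counting each half-blood sibling's line as half a unit, there are 5/2 units in ₹35,000, so one unit is ₹14,000. Whole-blood lines (Aditi and Rosa) take ₹14,000 each; half-blood lines (Esperanza) take ₹7,000 each.

Aditi: ₹14,000; Esperanza: ₹7,000; Rosa: ₹14,000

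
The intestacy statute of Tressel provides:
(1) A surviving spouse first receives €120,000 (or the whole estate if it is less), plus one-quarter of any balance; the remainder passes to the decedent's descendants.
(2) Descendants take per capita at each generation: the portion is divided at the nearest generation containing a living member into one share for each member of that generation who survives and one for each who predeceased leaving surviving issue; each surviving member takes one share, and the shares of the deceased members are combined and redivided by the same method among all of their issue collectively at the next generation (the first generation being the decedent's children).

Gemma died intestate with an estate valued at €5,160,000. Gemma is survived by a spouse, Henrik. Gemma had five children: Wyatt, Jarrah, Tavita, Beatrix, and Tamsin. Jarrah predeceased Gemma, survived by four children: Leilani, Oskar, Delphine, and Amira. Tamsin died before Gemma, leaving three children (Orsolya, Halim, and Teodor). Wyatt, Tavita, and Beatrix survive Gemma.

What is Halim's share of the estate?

Halim receives €216,000.

Henrik first takes €120,000, leaving a balance of €5,040,000. Henrik then takes one-quarter of the balance (€1,260,000), for a total of €1,380,000. The remaining €3,780,000 passes to the descendants.
The descendants' portion (€3,780,000) is divided at the children's generation into 5 shares of €756,000. Wyatt, Tavita, and Beatrix each take €756,000. The 2 shares of the deceased (Jarrah and Tamsin) are combined into a pool of €1,512,000.
That pool (€1,512,000) is divided at the grandchildren's generation equally among Leilani, Oskar, Delphine, Amira, Orsolya, Halim, and Teodor: €216,000 each.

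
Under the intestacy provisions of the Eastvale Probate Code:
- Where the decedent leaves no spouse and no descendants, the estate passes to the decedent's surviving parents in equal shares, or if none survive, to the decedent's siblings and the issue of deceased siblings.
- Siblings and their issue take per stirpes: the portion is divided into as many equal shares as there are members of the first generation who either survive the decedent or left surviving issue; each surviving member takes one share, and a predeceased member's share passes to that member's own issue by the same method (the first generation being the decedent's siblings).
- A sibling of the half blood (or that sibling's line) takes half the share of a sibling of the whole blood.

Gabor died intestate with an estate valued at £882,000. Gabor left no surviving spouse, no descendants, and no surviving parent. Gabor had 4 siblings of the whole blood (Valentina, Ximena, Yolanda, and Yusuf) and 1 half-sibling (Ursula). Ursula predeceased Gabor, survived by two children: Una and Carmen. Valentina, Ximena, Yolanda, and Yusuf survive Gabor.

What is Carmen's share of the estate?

Carmen receives £49,000.

The entire £882,000 passes to the siblings and their issue.
Counting each half-blood sibling's line as half a unit, there are 9/2 units in £882,000, so one unit is £196,000. Whole-blood lines (Valentina, Ximena, Yolanda, and Yusuf) take £196,000 each; half-blood lines (Ursula) take £98,000 each.
Ursula's share (£98,000) is divided into 2 shares of £49,000: Una and Carmen each take £49,000.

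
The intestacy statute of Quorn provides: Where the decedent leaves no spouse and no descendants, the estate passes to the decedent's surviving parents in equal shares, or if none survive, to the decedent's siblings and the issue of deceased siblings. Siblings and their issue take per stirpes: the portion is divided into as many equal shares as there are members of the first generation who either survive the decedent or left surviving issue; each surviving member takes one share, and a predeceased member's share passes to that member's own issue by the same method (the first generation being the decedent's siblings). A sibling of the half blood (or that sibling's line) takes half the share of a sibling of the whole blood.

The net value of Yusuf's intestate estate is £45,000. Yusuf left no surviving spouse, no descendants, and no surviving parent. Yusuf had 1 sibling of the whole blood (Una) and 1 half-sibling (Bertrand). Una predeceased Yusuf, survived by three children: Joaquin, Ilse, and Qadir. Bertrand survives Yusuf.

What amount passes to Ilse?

Ilse receives £10,000.

The entire £45,000 passes to the siblings and their issue.
Counting each half-blood sibling's line as half a unit, there are 3/2 units in £45,000, so one unit is £30,000. Whole-blood lines (Una) take £30,000 each; half-blood lines (Bertrand) take £15,000 each.
Una's share (£30,000) is divided into 3 shares of £10,000: Joaquin, Ilse, and Qadir each take £10,000.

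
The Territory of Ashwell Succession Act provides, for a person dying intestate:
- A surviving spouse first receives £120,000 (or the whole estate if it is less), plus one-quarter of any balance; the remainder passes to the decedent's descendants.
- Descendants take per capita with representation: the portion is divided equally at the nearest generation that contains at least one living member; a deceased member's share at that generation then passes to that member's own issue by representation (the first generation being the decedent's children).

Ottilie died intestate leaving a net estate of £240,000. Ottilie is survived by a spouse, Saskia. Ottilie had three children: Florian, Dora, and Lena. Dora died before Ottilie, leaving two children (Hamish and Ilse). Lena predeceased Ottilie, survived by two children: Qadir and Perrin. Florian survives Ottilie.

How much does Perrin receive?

Saskia first takes £120,000, leaving a balance of £120,000. Saskia then takes one-quarter of the balance (£30,000), for a total of £150,000. The remaining £90,000 passes to the descendants.
The descendants' portion (£90,000) is divided into 3 shares of £30,000: Florian takes £30,000; Dora's £30,000 share passes to Dora's issue; Lena's £30,000 share passes to Lena's issue.
Dora's share (£30,000) is divided into 2 shares of £15,000: Hamish and Ilse each take £15,000.
Lena's share (£30,000) is divided into 2 shares of £15,000: Qadir and Perrin each take £15,000.

Perrin receives £15,000.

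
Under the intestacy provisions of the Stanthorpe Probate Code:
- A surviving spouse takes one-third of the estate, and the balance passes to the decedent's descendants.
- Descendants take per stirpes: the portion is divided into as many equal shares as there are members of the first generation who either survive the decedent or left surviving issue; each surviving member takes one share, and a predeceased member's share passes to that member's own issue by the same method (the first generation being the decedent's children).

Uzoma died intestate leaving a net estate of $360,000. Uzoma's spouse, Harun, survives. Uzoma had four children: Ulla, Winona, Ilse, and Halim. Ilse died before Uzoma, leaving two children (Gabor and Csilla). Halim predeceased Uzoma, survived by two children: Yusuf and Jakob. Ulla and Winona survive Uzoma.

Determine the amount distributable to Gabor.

Gabor receives $30,000.

Harun takes one-third of $360,000 = $120,000. The remaining $240,000 passes to the descendants.
The descendants' portion ($240,000) is divided into 4 shares of $60,000: Ulla and Winona each take $60,000; Ilse's $60,000 share passes to Ilse's issue; Halim's $60,000 share passes to Halim's issue.
Ilse's share ($60,000) is divided into 2 shares of $30,000: Gabor and Csilla each take $30,000.
Halim's share ($60,000) is divided into 2 shares of $30,000: Yusuf and Jakob each take $30,000.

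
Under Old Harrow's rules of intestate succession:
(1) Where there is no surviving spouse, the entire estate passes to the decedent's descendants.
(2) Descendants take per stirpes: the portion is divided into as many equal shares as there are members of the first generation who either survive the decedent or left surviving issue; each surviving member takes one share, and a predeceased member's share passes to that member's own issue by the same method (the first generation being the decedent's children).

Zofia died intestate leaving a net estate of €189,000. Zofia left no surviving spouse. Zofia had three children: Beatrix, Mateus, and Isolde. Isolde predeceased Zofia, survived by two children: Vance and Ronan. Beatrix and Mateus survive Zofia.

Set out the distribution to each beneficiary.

The entire €189,000 passes to the descendants.
That amount (€189,000) is divided into 3 shares of €63,000: Beatrix and Mateus each take €63,000; Isolde's €63,000 share passes to Isolde's issue.
Isolde's share (€63,000) is divided into 2 shares of €31,500: Vance and Ronan each take €31,500.

Beatrix: €63,000; Mateus: €63,000; Vance: €31,500; Ronan: €31,500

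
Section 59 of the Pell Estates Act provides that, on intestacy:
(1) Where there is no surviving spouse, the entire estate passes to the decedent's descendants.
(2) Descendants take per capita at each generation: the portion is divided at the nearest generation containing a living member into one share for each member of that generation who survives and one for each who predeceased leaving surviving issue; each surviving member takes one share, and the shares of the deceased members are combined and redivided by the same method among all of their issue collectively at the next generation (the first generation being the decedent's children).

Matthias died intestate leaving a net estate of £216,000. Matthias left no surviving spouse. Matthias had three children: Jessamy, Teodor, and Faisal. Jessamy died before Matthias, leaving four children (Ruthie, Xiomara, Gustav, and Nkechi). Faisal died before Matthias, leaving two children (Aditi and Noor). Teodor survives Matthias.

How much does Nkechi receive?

Nkechi receives £24,000.

The entire £216,000 passes to the descendants.
That amount (£216,000) is divided at the children's generation into 3 shares of £72,000. Teodor takes £72,000. The 2 shares of the deceased (Jessamy and Faisal) are combined into a pool of £144,000.
That pool (£144,000) is divided at the grandchildren's generation equally among Ruthie, Xiomara, Gustav, Nkechi, Aditi, and Noor: £24,000 each.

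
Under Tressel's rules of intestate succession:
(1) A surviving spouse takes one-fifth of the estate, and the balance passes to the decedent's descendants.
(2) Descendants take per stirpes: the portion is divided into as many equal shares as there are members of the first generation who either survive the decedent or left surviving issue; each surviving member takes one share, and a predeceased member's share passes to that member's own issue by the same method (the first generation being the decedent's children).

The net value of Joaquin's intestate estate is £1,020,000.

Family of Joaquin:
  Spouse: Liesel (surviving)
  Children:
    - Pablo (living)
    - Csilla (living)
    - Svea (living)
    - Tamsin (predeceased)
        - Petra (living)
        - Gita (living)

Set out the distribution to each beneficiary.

Liesel takes one-fifth of £1,020,000 = £204,000. The remaining £816,000 passes to the descendants.
The descendants' portion (£816,000) is divided into 4 shares of £204,000: Pablo, Csilla, and Svea each take £204,000; Tamsin's £204,000 share passes to Tamsin's issue.
Tamsin's share (£204,000) is divided into 2 shares of £102,000: Petra and Gita each take £102,000.

Liesel: £204,000; Pablo: £204,000; Csilla: £204,000; Svea: £204,000; Petra: £102,000; Gita: £102,000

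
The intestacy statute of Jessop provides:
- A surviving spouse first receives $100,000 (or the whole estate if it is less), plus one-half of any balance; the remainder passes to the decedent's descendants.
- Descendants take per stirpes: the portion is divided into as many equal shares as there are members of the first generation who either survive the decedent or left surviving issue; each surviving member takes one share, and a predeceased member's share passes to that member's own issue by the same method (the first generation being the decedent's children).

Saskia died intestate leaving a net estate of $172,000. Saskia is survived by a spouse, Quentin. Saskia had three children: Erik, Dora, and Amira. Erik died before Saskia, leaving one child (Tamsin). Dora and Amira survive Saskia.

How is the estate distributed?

Quentin first takes $100,000, leaving a balance of $72,000. Quentin then takes one-half of the balance ($36,000), for a total of $136,000. The remaining $36,000 passes to the descendants.
The descendants' portion ($36,000) is divided into 3 shares of $12,000: Dora and Amira each take $12,000; Erik's $12,000 share passes to Erik's issue.
Erik's share ($12,000) passes entirely to Tamsin.

Quentin: $136,000; Tamsin: $12,000; Dora: $12,000; Amira: $12,000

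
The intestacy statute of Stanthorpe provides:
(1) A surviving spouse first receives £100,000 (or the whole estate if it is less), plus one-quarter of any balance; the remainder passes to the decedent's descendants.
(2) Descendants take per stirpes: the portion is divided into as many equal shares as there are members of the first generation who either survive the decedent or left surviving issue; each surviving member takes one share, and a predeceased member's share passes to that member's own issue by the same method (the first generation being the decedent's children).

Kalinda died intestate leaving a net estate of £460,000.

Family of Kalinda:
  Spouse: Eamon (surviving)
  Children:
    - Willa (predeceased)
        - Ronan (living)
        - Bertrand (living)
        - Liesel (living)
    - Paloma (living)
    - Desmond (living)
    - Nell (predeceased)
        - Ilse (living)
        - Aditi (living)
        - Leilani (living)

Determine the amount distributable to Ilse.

Ilse receives £22,500.

Eamon first takes £100,000, leaving a balance of £360,000. Eamon then takes one-quarter of the balance (£90,000), for a total of £190,000. The remaining £270,000 passes to the descendants.
The descendants' portion (£270,000) is divided into 4 shares of £67,500: Paloma and Desmond each take £67,500; Willa's £67,500 share passes to Willa's issue; Nell's £67,500 share passes to Nell's issue.
Willa's share (£67,500) is divided into 3 shares of £22,500: Ronan, Bertrand, and Liesel each take £22,500.
Nell's share (£67,500) is divided into 3 shares of £22,500: Ilse, Aditi, and Leilani each take £22,500.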